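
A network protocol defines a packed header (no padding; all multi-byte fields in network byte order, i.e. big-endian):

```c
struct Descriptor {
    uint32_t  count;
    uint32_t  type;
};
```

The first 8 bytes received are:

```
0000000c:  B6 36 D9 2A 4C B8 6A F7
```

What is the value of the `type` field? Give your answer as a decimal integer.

1287154423

`type` follows `count` (4 bytes), so it starts at byte offset 4 and occupies 4 bytes.
Bytes at offsets 4..7: 4C B8 6A F7.
In big-endian order the high byte comes first in memory.
The bytes are already most-significant first: 0x4CB86AF7.
0x4CB86AF7 = 1287154423.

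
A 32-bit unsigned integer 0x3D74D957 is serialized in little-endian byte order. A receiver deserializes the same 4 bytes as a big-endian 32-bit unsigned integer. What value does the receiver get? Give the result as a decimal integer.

1473868861

Stored little-endian, the bytes at ascending addresses are 57 D9 74 3D.
Read back as big-endian, the last byte is least significant, giving 0x57D9743D.
0x57D9743D = 1473868861.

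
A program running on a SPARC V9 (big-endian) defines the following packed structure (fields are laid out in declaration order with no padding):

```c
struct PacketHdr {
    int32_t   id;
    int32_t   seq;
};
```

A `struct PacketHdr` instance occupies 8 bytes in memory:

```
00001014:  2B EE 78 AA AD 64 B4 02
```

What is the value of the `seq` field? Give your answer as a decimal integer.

`seq` follows `id` (4 bytes), so it starts at byte offset 4 and occupies 4 bytes.
Bytes at offsets 4..7: AD 64 B4 02.
In big-endian order the high byte comes first in memory.
The bytes are already most-significant first: 0xAD64B402.
Top bit is set, so as a signed 32-bit value this is 0xAD64B402 − 2^32 = -1385909246.

-1385909246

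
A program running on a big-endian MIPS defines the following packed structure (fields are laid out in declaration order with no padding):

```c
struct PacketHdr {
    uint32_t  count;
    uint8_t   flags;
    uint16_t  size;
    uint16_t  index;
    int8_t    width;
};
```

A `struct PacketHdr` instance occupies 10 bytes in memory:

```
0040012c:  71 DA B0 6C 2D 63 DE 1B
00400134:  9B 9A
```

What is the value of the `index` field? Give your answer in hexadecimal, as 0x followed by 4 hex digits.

`index` follows `count` (4 B), `flags` (1 B), `size` (2 B), so it starts at offset 4 + 1 + 2 = 7 and occupies 2 bytes.
Bytes at offsets 7..8: 1B 9B.
Big-endian: lowest address holds the most-significant byte.
The bytes are already most-significant first: 0x1B9B.

0x1B9B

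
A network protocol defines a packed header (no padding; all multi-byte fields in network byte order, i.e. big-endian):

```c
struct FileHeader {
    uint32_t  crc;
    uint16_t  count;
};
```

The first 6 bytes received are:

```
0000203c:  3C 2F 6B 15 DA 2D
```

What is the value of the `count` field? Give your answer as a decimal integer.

55853

`count` follows `crc` (4 bytes), so it starts at byte offset 4 and occupies 2 bytes.
Bytes at offsets 4..5: DA 2D.
In big-endian order the high byte comes first in memory.
The bytes are already most-significant first: 0xDA2D.
0xDA2D = 55853.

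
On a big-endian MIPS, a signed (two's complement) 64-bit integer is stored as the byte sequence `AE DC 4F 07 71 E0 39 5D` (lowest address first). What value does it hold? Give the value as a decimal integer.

In big-endian order the high byte comes first in memory.
The bytes are already most-significant first: 0xAEDC4F0771E0395D.
Top bit is set, so as a signed 64-bit value this is 0xAEDC4F0771E0395D − 2^64 = -5846711322839860899.

-5846711322839860899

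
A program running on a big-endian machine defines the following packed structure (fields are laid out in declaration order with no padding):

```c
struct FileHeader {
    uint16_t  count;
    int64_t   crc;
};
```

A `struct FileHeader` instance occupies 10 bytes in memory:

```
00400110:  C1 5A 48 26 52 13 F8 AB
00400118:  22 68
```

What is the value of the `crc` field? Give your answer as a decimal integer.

5198933065575637608

`crc` follows `count` (2 bytes), so it starts at byte offset 2 and occupies 8 bytes.
Bytes at offsets 2..9: 48 26 52 13 F8 AB 22 68.
Big-endian: lowest address holds the most-significant byte.
The bytes are already most-significant first: 0x48265213F8AB2268.
0x48265213F8AB2268 = 5198933065575637608.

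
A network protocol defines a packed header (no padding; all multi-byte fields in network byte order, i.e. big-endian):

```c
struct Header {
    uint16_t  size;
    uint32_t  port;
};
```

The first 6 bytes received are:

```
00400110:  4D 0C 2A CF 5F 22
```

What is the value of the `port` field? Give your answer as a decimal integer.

`port` follows `size` (2 bytes), so it starts at byte offset 2 and occupies 4 bytes.
Bytes at offsets 2..5: 2A CF 5F 22.
In big-endian order the high byte comes first in memory.
The bytes are already most-significant first: 0x2ACF5F22.
0x2ACF5F22 = 718233378.

718233378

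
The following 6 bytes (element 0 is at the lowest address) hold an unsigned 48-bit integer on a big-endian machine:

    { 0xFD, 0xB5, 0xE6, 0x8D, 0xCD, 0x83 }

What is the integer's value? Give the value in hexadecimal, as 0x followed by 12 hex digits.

Big-endian: lowest address holds the most-significant byte.
The bytes are already most-significant first: 0xFDB5E68DCD83.

0xFDB5E68DCD83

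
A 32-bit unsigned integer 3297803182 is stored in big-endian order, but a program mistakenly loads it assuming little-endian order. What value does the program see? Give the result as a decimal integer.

2927333572

3297803182 in 32-bit hexadecimal is 0xC4907BAE.
Stored big-endian, the bytes at ascending addresses are C4 90 7B AE.
Read back as little-endian, the first byte is least significant, giving 0xAE7B90C4.
0xAE7B90C4 = 2927333572.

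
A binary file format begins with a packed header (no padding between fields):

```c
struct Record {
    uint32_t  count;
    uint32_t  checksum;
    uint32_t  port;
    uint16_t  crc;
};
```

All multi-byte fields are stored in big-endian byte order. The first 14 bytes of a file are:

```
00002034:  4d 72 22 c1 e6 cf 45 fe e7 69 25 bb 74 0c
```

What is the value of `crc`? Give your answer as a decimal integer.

`crc` follows `count` (4 B), `checksum` (4 B), `port` (4 B), so it starts at offset 4 + 4 + 4 = 12 and occupies 2 bytes.
Bytes at offsets 12..13: 74 0C.
Big-endian: lowest address holds the most-significant byte.
The bytes are already most-significant first: 0x740C.
0x740C = 29708.

29708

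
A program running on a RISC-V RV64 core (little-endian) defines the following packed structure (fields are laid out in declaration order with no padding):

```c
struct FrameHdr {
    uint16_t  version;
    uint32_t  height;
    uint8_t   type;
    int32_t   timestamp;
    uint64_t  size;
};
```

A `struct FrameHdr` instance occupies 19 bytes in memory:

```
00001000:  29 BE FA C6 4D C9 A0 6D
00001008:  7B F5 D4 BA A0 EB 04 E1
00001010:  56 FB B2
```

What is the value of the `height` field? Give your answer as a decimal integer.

3377317626

`height` follows `version` (2 bytes), so it starts at byte offset 2 and occupies 4 bytes.
Bytes at offsets 2..5: FA C6 4D C9.
Little-endian: lowest address holds the least-significant byte.
Reassemble most-significant byte first: C9 4D C6 FA → 0xC94DC6FA.
0xC94DC6FA = 3377317626.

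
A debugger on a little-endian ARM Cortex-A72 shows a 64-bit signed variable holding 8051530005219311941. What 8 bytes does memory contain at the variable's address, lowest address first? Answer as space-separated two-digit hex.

8051530005219311941 in hexadecimal, padded to 64 bits, is 0x6FBCC7E1837F0145.
Split into bytes (most-significant first): 6F BC C7 E1 83 7F 01 45.
In little-endian order the low byte comes first in memory.
So at ascending addresses the bytes are 45 01 7F 83 E1 C7 BC 6F.

45 01 7F 83 E1 C7 BC 6F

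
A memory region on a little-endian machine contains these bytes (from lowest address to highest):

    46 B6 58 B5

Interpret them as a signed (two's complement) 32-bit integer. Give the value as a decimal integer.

In little-endian order the low byte comes first in memory.
Reassemble most-significant byte first: B5 58 B6 46 → 0xB558B646.
Top bit is set, so as a signed 32-bit value this is 0xB558B646 − 2^32 = -1252477370.

-1252477370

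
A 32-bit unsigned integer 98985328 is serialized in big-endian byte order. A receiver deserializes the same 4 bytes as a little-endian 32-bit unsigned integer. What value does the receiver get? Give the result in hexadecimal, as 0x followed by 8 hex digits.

98985328 in 32-bit hexadecimal is 0x05E66570.
Stored big-endian, the bytes at ascending addresses are 05 E6 65 70.
Read back as little-endian, the first byte is least significant, giving 0x7065E605.

0x7065E605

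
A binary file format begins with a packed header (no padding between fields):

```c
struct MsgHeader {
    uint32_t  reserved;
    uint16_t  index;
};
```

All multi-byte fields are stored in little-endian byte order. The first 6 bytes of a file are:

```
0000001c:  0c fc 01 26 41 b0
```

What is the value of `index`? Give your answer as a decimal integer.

45121

`index` follows `reserved` (4 bytes), so it starts at byte offset 4 and occupies 2 bytes.
Bytes at offsets 4..5: 41 B0.
In little-endian order the low byte comes first in memory.
Reassemble most-significant byte first: B0 41 → 0xB041.
0xB041 = 45121.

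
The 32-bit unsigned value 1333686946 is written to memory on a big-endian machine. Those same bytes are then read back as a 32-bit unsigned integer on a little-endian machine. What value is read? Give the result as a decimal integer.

1333686946 in 32-bit hexadecimal is 0x4F7E72A2.
Stored big-endian, the bytes at ascending addresses are 4F 7E 72 A2.
Read back as little-endian, the first byte is least significant, giving 0xA2727E4F.
0xA2727E4F = 2725412431.

2725412431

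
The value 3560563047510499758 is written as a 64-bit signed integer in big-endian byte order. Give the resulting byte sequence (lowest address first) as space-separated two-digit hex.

31 69 A9 3A 1F 3E E1 AE

3560563047510499758 in hexadecimal, padded to 64 bits, is 0x3169A93A1F3EE1AE.
Split into bytes (most-significant first): 31 69 A9 3A 1F 3E E1 AE.
Big-endian stores the most-significant byte at the lowest address.
So the memory order matches the most-significant-first order: 31 69 A9 3A 1F 3E E1 AE.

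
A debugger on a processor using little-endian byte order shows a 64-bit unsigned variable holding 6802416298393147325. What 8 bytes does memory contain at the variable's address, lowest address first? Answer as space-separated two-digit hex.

BD 17 0D 28 95 09 67 5E

6802416298393147325 in hexadecimal, padded to 64 bits, is 0x5E670995280D17BD.
Split into bytes (most-significant first): 5E 67 09 95 28 0D 17 BD.
Little-endian: lowest address holds the least-significant byte.
So at ascending addresses the bytes are BD 17 0D 28 95 09 67 5E.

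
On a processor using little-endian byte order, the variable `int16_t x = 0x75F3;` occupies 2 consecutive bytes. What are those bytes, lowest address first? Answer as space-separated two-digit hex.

Split into bytes (most-significant first): 75 F3.
Little-endian stores the least-significant byte at the lowest address.
So at ascending addresses the bytes are F3 75.

F3 75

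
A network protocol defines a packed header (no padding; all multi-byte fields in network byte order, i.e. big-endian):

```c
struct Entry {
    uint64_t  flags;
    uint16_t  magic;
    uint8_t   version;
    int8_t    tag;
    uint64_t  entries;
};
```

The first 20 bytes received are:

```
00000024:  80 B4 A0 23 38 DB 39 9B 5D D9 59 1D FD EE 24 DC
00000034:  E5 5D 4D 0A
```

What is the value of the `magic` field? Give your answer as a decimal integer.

`magic` follows `flags` (8 bytes), so it starts at byte offset 8 and occupies 2 bytes.
Bytes at offsets 8..9: 5D D9.
In big-endian order the high byte comes first in memory.
The bytes are already most-significant first: 0x5DD9.
0x5DD9 = 24025.

24025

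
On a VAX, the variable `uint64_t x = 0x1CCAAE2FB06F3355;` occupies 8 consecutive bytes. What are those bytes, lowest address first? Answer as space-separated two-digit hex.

55 33 6F B0 2F AE CA 1C

Split into bytes (most-significant first): 1C CA AE 2F B0 6F 33 55.
Little-endian: lowest address holds the least-significant byte.
So at ascending addresses the bytes are 55 33 6F B0 2F AE CA 1C.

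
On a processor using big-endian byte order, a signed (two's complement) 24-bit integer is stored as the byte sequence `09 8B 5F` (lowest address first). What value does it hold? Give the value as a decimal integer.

Big-endian stores the most-significant byte at the lowest address.
The bytes are already most-significant first: 0x098B5F.
0x098B5F = 625503.

625503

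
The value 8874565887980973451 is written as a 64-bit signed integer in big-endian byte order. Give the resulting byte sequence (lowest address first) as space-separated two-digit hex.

7B 28 CA A7 D8 E7 AD 8B

8874565887980973451 in hexadecimal, padded to 64 bits, is 0x7B28CAA7D8E7AD8B.
Split into bytes (most-significant first): 7B 28 CA A7 D8 E7 AD 8B.
Big-endian: lowest address holds the most-significant byte.
So the memory order matches the most-significant-first order: 7B 28 CA A7 D8 E7 AD 8B.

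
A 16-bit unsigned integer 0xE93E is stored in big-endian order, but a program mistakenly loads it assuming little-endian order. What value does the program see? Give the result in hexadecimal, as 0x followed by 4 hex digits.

Stored big-endian, the bytes at ascending addresses are E9 3E.
Read back as little-endian, the first byte is least significant, giving 0x3EE9.

0x3EE9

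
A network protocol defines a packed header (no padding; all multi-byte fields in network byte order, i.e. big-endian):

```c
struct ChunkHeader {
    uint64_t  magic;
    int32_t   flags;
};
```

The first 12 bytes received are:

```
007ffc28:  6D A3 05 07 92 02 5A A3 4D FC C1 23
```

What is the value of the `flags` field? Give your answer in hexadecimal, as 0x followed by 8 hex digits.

0x4DFCC123

`flags` follows `magic` (8 bytes), so it starts at byte offset 8 and occupies 4 bytes.
Bytes at offsets 8..11: 4D FC C1 23.
Big-endian: lowest address holds the most-significant byte.
The bytes are already most-significant first: 0x4DFCC123.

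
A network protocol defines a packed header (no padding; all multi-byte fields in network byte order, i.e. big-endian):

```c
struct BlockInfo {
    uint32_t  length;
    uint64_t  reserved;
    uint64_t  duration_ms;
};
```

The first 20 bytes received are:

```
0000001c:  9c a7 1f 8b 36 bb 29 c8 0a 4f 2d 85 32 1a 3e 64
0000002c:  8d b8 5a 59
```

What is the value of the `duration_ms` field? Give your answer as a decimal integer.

`duration_ms` follows `length` (4 B), `reserved` (8 B), so it starts at offset 4 + 8 = 12 and occupies 8 bytes.
Bytes at offsets 12..19: 32 1A 3E 64 8D B8 5A 59.
In big-endian order the high byte comes first in memory.
The bytes are already most-significant first: 0x321A3E648DB85A59.
0x321A3E648DB85A59 = 3610266652886194777.

3610266652886194777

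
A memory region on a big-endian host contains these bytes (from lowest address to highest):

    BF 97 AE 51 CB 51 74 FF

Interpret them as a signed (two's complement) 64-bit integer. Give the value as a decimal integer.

Big-endian: lowest address holds the most-significant byte.
The bytes are already most-significant first: 0xBF97AE51CB5174FF.
Top bit is set, so as a signed 64-bit value this is 0xBF97AE51CB5174FF − 2^64 = -4641049224655309569.

-4641049224655309569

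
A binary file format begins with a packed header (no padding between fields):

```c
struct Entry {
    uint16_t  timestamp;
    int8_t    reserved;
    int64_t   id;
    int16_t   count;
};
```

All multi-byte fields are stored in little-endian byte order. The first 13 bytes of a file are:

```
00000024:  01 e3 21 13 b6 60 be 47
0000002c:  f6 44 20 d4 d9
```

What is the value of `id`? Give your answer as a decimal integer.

`id` follows `timestamp` (2 B), `reserved` (1 B), so it starts at offset 2 + 1 = 3 and occupies 8 bytes.
Bytes at offsets 3..10: 13 B6 60 BE 47 F6 44 20.
In little-endian order the low byte comes first in memory.
Reassemble most-significant byte first: 20 44 F6 47 BE 60 B6 13 → 0x2044F647BE60B613.
0x2044F647BE60B613 = 2325254095627138579.

2325254095627138579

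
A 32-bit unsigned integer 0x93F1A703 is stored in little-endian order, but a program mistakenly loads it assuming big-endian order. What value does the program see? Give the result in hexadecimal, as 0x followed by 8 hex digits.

Stored little-endian, the bytes at ascending addresses are 03 A7 F1 93.
Read back as big-endian, the last byte is least significant, giving 0x03A7F193.

0x03A7F193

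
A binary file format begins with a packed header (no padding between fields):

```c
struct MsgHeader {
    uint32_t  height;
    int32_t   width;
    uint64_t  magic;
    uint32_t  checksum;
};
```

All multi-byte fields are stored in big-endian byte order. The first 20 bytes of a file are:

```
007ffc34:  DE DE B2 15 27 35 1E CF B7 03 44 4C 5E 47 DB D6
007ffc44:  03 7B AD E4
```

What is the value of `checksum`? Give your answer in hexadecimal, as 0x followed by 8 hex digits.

0x037BADE4

`checksum` follows `height` (4 B), `width` (4 B), `magic` (8 B), so it starts at offset 4 + 4 + 8 = 16 and occupies 4 bytes.
Bytes at offsets 16..19: 03 7B AD E4.
Big-endian stores the most-significant byte at the lowest address.
The bytes are already most-significant first: 0x037BADE4.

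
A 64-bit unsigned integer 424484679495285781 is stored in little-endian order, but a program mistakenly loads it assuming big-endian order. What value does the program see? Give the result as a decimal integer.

1548368719465604101

424484679495285781 in 64-bit hexadecimal is 0x05E4129125E97C15.
Stored little-endian, the bytes at ascending addresses are 15 7C E9 25 91 12 E4 05.
Read back as big-endian, the last byte is least significant, giving 0x157CE9259112E405.
0x157CE9259112E405 = 1548368719465604101.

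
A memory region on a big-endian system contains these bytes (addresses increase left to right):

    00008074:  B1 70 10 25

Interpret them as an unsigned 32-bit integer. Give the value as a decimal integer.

2976911397

Big-endian stores the most-significant byte at the lowest address.
The bytes are already most-significant first: 0xB1701025.
0xB1701025 = 2976911397.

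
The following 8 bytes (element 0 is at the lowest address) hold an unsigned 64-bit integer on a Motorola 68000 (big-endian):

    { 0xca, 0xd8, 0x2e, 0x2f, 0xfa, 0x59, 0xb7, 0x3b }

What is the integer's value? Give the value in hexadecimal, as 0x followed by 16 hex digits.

0xCAD82E2FFA59B73B

Big-endian stores the most-significant byte at the lowest address.
The bytes are already most-significant first: 0xCAD82E2FFA59B73B.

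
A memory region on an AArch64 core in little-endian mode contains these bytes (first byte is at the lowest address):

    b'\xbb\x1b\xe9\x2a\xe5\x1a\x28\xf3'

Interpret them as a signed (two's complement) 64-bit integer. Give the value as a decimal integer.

In little-endian order the low byte comes first in memory.
Reassemble most-significant byte first: F3 28 1A E5 2A E9 1B BB → 0xF3281AE52AE91BBB.
Top bit is set, so as a signed 64-bit value this is 0xF3281AE52AE91BBB − 2^64 = -925460151854883909.

-925460151854883909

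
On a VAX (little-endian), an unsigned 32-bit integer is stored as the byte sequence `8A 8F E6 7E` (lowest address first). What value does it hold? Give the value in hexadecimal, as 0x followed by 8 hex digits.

0x7EE68F8A

In little-endian order the low byte comes first in memory.
Reassemble most-significant byte first: 7E E6 8F 8A → 0x7EE68F8A.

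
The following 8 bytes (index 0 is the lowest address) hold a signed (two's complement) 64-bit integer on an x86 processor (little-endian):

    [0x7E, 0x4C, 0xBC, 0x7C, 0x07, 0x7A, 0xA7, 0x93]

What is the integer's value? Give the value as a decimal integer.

-7807137256447390594

In little-endian order the low byte comes first in memory.
Reassemble most-significant byte first: 93 A7 7A 07 7C BC 4C 7E → 0x93A77A077CBC4C7E.
Top bit is set, so as a signed 64-bit value this is 0x93A77A077CBC4C7E − 2^64 = -7807137256447390594.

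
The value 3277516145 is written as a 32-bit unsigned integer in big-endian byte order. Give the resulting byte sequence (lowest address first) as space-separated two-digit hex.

C3 5A ED 71

3277516145 in hexadecimal, padded to 32 bits, is 0xC35AED71.
Split into bytes (most-significant first): C3 5A ED 71.
Big-endian: lowest address holds the most-significant byte.
So the memory order matches the most-significant-first order: C3 5A ED 71.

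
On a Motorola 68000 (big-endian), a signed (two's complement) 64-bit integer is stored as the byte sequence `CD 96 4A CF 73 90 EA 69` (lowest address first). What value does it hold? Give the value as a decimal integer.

Big-endian: lowest address holds the most-significant byte.
The bytes are already most-significant first: 0xCD964ACF7390EA69.
Top bit is set, so as a signed 64-bit value this is 0xCD964ACF7390EA69 − 2^64 = -3632633794570163607.

-3632633794570163607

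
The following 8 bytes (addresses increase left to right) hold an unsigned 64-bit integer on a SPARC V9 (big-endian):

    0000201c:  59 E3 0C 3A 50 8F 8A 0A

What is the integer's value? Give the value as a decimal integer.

6477034133688125962

In big-endian order the high byte comes first in memory.
The bytes are already most-significant first: 0x59E30C3A508F8A0A.
0x59E30C3A508F8A0A = 6477034133688125962.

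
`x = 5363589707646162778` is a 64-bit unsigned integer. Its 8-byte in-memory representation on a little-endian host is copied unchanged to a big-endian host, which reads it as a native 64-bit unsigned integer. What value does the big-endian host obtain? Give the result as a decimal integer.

6545754379671859018

5363589707646162778 in 64-bit hexadecimal is 0x4A6F4C6BED30D75A.
Stored little-endian, the bytes at ascending addresses are 5A D7 30 ED 6B 4C 6F 4A.
Read back as big-endian, the last byte is least significant, giving 0x5AD730ED6B4C6F4A.
0x5AD730ED6B4C6F4A = 6545754379671859018.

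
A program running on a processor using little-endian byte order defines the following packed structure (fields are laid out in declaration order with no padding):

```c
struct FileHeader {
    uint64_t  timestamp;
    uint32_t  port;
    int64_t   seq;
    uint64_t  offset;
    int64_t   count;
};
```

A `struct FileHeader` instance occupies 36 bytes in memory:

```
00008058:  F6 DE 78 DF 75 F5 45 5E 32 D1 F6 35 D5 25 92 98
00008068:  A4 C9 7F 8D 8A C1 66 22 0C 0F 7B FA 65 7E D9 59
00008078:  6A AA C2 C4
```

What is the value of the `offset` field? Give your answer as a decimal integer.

`offset` follows `timestamp` (8 B), `port` (4 B), `seq` (8 B), so it starts at offset 8 + 4 + 8 = 20 and occupies 8 bytes.
Bytes at offsets 20..27: 8A C1 66 22 0C 0F 7B FA.
In little-endian order the low byte comes first in memory.
Reassemble most-significant byte first: FA 7B 0F 0C 22 66 C1 8A → 0xFA7B0F0C2266C18A.
0xFA7B0F0C2266C18A = 18049036476408578442.

18049036476408578442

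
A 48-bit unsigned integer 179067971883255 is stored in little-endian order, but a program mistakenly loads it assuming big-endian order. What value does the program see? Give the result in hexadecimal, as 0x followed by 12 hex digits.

179067971883255 in 48-bit hexadecimal is 0xA2DC82DAD0F7.
Stored little-endian, the bytes at ascending addresses are F7 D0 DA 82 DC A2.
Read back as big-endian, the last byte is least significant, giving 0xF7D0DA82DCA2.

0xF7D0DA82DCA2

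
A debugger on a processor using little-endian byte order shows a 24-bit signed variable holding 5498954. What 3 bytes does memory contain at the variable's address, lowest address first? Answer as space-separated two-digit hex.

5498954 in hexadecimal, padded to 24 bits, is 0x53E84A.
Split into bytes (most-significant first): 53 E8 4A.
In little-endian order the low byte comes first in memory.
So at ascending addresses the bytes are 4A E8 53.

4A E8 53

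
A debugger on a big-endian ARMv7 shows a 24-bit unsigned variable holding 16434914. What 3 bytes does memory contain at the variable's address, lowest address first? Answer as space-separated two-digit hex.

FA C6 E2

16434914 in hexadecimal, padded to 24 bits, is 0xFAC6E2.
Split into bytes (most-significant first): FA C6 E2.
In big-endian order the high byte comes first in memory.
So the memory order matches the most-significant-first order: FA C6 E2.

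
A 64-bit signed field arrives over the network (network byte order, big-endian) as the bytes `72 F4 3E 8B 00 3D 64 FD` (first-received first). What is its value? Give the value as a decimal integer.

8283314381366584573

Big-endian: lowest address holds the most-significant byte.
The bytes are already most-significant first: 0x72F43E8B003D64FD.
0x72F43E8B003D64FD = 8283314381366584573.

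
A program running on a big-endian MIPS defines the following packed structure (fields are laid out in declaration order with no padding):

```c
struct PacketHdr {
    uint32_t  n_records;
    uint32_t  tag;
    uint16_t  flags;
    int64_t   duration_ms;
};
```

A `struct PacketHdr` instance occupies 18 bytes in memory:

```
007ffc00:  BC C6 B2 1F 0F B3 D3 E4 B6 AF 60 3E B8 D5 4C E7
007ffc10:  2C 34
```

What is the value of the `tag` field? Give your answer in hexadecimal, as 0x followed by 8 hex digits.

`tag` follows `n_records` (4 bytes), so it starts at byte offset 4 and occupies 4 bytes.
Bytes at offsets 4..7: 0F B3 D3 E4.
Big-endian: lowest address holds the most-significant byte.
The bytes are already most-significant first: 0x0FB3D3E4.

0x0FB3D3E4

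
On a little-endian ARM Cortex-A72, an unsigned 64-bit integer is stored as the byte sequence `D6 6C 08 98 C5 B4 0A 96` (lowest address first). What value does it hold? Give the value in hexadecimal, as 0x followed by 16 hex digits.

0x960AB4C598086CD6

Little-endian stores the least-significant byte at the lowest address.
Reassemble most-significant byte first: 96 0A B4 C5 98 08 6C D6 → 0x960AB4C598086CD6.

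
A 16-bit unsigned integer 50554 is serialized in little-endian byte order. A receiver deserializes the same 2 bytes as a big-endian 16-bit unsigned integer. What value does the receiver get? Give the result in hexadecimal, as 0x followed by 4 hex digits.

0x7AC5

50554 in 16-bit hexadecimal is 0xC57A.
Stored little-endian, the bytes at ascending addresses are 7A C5.
Read back as big-endian, the last byte is least significant, giving 0x7AC5.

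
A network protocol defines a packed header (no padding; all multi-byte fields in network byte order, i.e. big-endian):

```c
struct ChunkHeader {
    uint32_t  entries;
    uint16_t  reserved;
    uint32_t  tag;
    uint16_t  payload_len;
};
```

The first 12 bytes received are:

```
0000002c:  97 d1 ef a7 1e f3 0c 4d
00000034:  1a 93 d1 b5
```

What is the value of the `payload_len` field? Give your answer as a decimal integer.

`payload_len` follows `entries` (4 B), `reserved` (2 B), `tag` (4 B), so it starts at offset 4 + 2 + 4 = 10 and occupies 2 bytes.
Bytes at offsets 10..11: D1 B5.
Big-endian: lowest address holds the most-significant byte.
The bytes are already most-significant first: 0xD1B5.
0xD1B5 = 53685.

53685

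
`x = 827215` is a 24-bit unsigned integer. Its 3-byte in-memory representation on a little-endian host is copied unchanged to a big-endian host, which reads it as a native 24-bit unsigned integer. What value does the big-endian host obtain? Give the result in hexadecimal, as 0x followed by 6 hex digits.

0x4F9F0C

827215 in 24-bit hexadecimal is 0x0C9F4F.
Stored little-endian, the bytes at ascending addresses are 4F 9F 0C.
Read back as big-endian, the last byte is least significant, giving 0x4F9F0C.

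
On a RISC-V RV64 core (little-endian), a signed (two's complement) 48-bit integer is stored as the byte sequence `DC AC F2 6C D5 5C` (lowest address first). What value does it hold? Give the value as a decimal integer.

102071725632732

In little-endian order the low byte comes first in memory.
Reassemble most-significant byte first: 5C D5 6C F2 AC DC → 0x5CD56CF2ACDC.
0x5CD56CF2ACDC = 102071725632732.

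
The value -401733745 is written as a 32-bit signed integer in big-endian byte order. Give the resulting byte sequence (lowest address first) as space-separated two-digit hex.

E8 0E 07 8F

Two's complement of -401733745 in 32 bits: 401733745 = 0x17F1F871; invert → 0xE80E078E; add 1 → 0xE80E078F.
Split into bytes (most-significant first): E8 0E 07 8F.
Big-endian: lowest address holds the most-significant byte.
So the memory order matches the most-significant-first order: E8 0E 07 8F.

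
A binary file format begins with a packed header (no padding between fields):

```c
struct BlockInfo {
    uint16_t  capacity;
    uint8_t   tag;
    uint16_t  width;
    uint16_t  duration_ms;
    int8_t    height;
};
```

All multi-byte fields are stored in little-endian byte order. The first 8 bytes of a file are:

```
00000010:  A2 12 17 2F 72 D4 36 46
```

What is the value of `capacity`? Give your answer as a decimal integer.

`capacity` is the first field, at byte offset 0, occupying 2 bytes.
Bytes at offsets 0..1: A2 12.
Little-endian stores the least-significant byte at the lowest address.
Reassemble most-significant byte first: 12 A2 → 0x12A2.
0x12A2 = 4770.

4770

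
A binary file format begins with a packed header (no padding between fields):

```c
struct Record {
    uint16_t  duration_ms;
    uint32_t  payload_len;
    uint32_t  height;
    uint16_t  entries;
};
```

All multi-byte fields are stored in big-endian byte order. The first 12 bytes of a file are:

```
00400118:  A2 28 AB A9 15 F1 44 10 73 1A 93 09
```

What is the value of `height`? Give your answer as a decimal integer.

`height` follows `duration_ms` (2 B), `payload_len` (4 B), so it starts at offset 2 + 4 = 6 and occupies 4 bytes.
Bytes at offsets 6..9: 44 10 73 1A.
In big-endian order the high byte comes first in memory.
The bytes are already most-significant first: 0x4410731A.
0x4410731A = 1141928730.

1141928730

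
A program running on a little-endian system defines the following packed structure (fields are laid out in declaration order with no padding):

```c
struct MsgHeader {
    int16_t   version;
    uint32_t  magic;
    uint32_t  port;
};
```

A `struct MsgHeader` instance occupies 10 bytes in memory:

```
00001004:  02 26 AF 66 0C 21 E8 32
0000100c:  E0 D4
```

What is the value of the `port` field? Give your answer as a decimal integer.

`port` follows `version` (2 B), `magic` (4 B), so it starts at offset 2 + 4 = 6 and occupies 4 bytes.
Bytes at offsets 6..9: E8 32 E0 D4.
Little-endian: lowest address holds the least-significant byte.
Reassemble most-significant byte first: D4 E0 32 E8 → 0xD4E032E8.
0xD4E032E8 = 3571462888.

3571462888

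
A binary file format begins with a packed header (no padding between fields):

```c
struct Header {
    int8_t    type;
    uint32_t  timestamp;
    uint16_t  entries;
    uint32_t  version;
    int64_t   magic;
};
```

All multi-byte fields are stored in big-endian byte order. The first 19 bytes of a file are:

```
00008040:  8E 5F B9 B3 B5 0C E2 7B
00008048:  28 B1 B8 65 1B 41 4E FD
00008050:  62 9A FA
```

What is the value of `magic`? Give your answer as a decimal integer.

7285488629716261626

`magic` follows `type` (1 B), `timestamp` (4 B), `entries` (2 B), `version` (4 B), so it starts at offset 1 + 4 + 2 + 4 = 11 and occupies 8 bytes.
Bytes at offsets 11..18: 65 1B 41 4E FD 62 9A FA.
Big-endian stores the most-significant byte at the lowest address.
The bytes are already most-significant first: 0x651B414EFD629AFA.
0x651B414EFD629AFA = 7285488629716261626.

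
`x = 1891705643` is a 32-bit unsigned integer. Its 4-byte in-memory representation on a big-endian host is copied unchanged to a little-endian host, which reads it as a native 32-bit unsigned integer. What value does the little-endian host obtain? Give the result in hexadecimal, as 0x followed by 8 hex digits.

1891705643 in 32-bit hexadecimal is 0x70C1232B.
Stored big-endian, the bytes at ascending addresses are 70 C1 23 2B.
Read back as little-endian, the first byte is least significant, giving 0x2B23C170.

0x2B23C170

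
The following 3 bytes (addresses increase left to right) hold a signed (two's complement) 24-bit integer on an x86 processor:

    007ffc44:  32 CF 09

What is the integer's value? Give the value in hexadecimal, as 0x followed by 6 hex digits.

0x09CF32

Little-endian: lowest address holds the least-significant byte.
Reassemble most-significant byte first: 09 CF 32 → 0x09CF32.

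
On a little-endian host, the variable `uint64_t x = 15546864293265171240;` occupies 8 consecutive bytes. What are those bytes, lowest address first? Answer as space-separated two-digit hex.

28 63 46 33 B4 8E C1 D7

15546864293265171240 in hexadecimal, padded to 64 bits, is 0xD7C18EB433466328.
Split into bytes (most-significant first): D7 C1 8E B4 33 46 63 28.
Little-endian: lowest address holds the least-significant byte.
So at ascending addresses the bytes are 28 63 46 33 B4 8E C1 D7.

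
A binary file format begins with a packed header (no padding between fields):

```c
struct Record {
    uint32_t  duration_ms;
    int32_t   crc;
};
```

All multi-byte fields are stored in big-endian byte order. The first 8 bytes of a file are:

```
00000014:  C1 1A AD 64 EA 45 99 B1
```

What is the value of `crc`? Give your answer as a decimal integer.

`crc` follows `duration_ms` (4 bytes), so it starts at byte offset 4 and occupies 4 bytes.
Bytes at offsets 4..7: EA 45 99 B1.
Big-endian: lowest address holds the most-significant byte.
The bytes are already most-significant first: 0xEA4599B1.
Top bit is set, so as a signed 32-bit value this is 0xEA4599B1 − 2^32 = -364537423.

-364537423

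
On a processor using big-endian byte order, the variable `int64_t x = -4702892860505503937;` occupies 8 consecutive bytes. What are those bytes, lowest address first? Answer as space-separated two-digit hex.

BE BB F7 DC 40 D9 47 3F

Two's complement of -4702892860505503937 in 64 bits: 4702892860505503937 = 0x41440823BF26B8C1; invert → 0xBEBBF7DC40D9473E; add 1 → 0xBEBBF7DC40D9473F.
Split into bytes (most-significant first): BE BB F7 DC 40 D9 47 3F.
In big-endian order the high byte comes first in memory.
So the memory order matches the most-significant-first order: BE BB F7 DC 40 D9 47 3F.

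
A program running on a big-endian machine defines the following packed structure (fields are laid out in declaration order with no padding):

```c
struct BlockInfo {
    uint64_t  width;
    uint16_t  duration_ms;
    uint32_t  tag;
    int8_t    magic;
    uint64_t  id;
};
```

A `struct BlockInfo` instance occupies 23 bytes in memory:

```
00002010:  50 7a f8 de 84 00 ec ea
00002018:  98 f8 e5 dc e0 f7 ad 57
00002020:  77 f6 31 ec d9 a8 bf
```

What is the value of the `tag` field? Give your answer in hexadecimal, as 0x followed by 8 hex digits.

`tag` follows `width` (8 B), `duration_ms` (2 B), so it starts at offset 8 + 2 = 10 and occupies 4 bytes.
Bytes at offsets 10..13: E5 DC E0 F7.
Big-endian: lowest address holds the most-significant byte.
The bytes are already most-significant first: 0xE5DCE0F7.

0xE5DCE0F7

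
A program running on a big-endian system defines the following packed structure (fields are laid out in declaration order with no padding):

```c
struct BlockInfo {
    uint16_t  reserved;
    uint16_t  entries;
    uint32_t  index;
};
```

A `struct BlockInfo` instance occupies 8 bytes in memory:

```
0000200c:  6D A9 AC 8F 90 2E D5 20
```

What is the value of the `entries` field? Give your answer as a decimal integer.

44175

`entries` follows `reserved` (2 bytes), so it starts at byte offset 2 and occupies 2 bytes.
Bytes at offsets 2..3: AC 8F.
Big-endian: lowest address holds the most-significant byte.
The bytes are already most-significant first: 0xAC8F.
0xAC8F = 44175.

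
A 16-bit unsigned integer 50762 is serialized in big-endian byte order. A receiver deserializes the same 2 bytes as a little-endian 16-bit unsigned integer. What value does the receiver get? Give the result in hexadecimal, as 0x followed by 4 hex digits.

0x4AC6

50762 in 16-bit hexadecimal is 0xC64A.
Stored big-endian, the bytes at ascending addresses are C6 4A.
Read back as little-endian, the first byte is least significant, giving 0x4AC6.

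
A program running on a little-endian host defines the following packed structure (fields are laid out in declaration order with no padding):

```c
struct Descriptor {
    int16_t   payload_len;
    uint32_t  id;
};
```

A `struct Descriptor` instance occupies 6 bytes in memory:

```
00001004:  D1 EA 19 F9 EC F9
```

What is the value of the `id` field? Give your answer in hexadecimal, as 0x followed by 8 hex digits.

0xF9ECF919

`id` follows `payload_len` (2 bytes), so it starts at byte offset 2 and occupies 4 bytes.
Bytes at offsets 2..5: 19 F9 EC F9.
In little-endian order the low byte comes first in memory.
Reassemble most-significant byte first: F9 EC F9 19 → 0xF9ECF919.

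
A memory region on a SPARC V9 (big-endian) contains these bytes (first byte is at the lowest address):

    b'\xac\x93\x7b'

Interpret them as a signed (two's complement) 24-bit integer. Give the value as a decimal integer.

Big-endian stores the most-significant byte at the lowest address.
The bytes are already most-significant first: 0xAC937B.
Top bit is set, so as a signed 24-bit value this is 0xAC937B − 2^24 = -5467269.

-5467269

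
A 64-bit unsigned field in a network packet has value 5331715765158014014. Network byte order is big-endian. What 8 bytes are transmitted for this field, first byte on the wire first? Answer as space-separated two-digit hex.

49 FE 0F 3D 61 97 EC 3E

5331715765158014014 in hexadecimal, padded to 64 bits, is 0x49FE0F3D6197EC3E.
Split into bytes (most-significant first): 49 FE 0F 3D 61 97 EC 3E.
In big-endian order the high byte comes first in memory.
So the memory order matches the most-significant-first order: 49 FE 0F 3D 61 97 EC 3E.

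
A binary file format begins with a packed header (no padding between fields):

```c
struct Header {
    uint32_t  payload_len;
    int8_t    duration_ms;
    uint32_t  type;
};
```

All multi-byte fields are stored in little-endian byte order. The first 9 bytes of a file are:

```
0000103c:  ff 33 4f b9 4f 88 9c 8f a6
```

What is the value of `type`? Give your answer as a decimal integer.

2794429576

`type` follows `payload_len` (4 B), `duration_ms` (1 B), so it starts at offset 4 + 1 = 5 and occupies 4 bytes.
Bytes at offsets 5..8: 88 9C 8F A6.
Little-endian: lowest address holds the least-significant byte.
Reassemble most-significant byte first: A6 8F 9C 88 → 0xA68F9C88.
0xA68F9C88 = 2794429576.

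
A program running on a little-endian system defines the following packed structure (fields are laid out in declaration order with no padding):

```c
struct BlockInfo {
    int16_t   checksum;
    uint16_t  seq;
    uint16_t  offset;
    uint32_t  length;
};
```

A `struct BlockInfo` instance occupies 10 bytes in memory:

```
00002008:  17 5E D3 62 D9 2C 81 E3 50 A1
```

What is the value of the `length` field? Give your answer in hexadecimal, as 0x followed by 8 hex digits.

`length` follows `checksum` (2 B), `seq` (2 B), `offset` (2 B), so it starts at offset 2 + 2 + 2 = 6 and occupies 4 bytes.
Bytes at offsets 6..9: 81 E3 50 A1.
In little-endian order the low byte comes first in memory.
Reassemble most-significant byte first: A1 50 E3 81 → 0xA150E381.

0xA150E381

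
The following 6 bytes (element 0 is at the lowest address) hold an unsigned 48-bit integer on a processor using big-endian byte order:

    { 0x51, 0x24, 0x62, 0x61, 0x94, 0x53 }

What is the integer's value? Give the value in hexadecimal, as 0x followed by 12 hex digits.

Big-endian: lowest address holds the most-significant byte.
The bytes are already most-significant first: 0x512462619453.

0x512462619453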